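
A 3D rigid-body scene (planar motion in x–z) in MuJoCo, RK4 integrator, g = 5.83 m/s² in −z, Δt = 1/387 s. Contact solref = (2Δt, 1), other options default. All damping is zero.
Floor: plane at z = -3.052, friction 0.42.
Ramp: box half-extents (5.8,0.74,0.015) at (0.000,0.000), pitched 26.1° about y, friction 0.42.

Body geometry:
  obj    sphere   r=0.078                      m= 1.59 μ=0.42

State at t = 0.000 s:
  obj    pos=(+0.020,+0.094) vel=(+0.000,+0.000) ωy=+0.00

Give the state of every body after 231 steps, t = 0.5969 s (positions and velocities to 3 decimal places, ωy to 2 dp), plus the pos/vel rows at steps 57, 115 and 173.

State at t = 0.5969 s:
  obj    pos=(+0.313,-0.050) vel=(+0.982,-0.481) ωy=+14.02

Key-timestep trajectory:
   step    t(s)  obj.x    obj.z    obj.vx   obj.vz 
     57  0.1473   +0.038  +0.085  +0.242  -0.119
    115  0.2972   +0.093  +0.058  +0.489  -0.240
    173  0.4470   +0.184  +0.013  +0.736  -0.360


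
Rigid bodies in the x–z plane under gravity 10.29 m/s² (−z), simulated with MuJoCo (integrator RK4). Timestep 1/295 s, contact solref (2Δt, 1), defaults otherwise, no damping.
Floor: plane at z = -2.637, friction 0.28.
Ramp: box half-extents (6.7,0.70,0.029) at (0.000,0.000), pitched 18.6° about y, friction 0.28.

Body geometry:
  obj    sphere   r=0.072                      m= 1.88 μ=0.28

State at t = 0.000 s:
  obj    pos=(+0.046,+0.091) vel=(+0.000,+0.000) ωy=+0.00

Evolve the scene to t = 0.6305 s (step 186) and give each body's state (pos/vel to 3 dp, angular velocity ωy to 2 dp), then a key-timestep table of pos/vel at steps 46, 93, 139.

State at t = 0.6305 s:
  obj    pos=(+0.488,-0.058) vel=(+1.401,-0.471) ωy=+20.53

Key-timestep trajectory:
   step    t(s)  obj.x    obj.z    obj.vx   obj.vz 
     46  0.1559   +0.073  +0.082  +0.347  -0.117
     93  0.3153   +0.156  +0.054  +0.701  -0.236
    139  0.4712   +0.293  +0.008  +1.047  -0.352


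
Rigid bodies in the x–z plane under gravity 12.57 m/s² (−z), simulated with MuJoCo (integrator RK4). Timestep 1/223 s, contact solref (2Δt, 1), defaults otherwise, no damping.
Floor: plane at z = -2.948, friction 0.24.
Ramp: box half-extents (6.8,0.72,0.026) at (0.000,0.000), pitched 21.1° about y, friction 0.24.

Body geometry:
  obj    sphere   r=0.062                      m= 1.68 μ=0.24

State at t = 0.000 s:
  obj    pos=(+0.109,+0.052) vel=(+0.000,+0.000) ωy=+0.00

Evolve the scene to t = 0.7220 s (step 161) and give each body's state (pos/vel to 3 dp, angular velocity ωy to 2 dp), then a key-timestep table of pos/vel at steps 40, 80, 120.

State at t = 0.7220 s:
  obj    pos=(+0.895,-0.251) vel=(+2.177,-0.840) ωy=+37.63

Key-timestep trajectory:
   step    t(s)  obj.x    obj.z    obj.vx   obj.vz 
     40  0.1794   +0.158  +0.033  +0.541  -0.209
     80  0.3587   +0.303  -0.023  +1.082  -0.417
    120  0.5381   +0.546  -0.116  +1.623  -0.626


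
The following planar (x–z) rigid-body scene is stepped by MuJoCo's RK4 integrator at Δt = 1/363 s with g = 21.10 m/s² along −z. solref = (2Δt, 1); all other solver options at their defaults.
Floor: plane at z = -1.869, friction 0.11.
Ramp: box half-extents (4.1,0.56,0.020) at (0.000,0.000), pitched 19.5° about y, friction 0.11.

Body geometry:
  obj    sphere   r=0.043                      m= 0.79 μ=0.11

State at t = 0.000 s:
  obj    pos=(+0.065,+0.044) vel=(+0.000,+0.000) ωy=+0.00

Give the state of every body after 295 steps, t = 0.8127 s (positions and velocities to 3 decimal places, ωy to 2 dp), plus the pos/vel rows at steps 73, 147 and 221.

State at t = 0.8127 s:
  obj    pos=(+1.631,-0.511) vel=(+3.854,-1.365) ωy=+95.06

Key-timestep trajectory:
   step    t(s)  obj.x    obj.z    obj.vx   obj.vz 
     73  0.2011   +0.161  +0.010  +0.954  -0.338
    147  0.4050   +0.454  -0.094  +1.921  -0.680
    221  0.6088   +0.944  -0.267  +2.887  -1.023


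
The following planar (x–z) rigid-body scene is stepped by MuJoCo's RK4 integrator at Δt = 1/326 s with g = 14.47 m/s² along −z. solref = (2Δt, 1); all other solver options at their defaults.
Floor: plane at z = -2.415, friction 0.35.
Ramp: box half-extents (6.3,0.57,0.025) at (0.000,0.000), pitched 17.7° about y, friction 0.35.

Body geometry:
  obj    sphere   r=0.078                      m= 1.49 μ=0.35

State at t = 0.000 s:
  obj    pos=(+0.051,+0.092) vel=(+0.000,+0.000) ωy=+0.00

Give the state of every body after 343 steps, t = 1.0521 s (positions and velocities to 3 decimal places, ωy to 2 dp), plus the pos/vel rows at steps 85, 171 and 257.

State at t = 1.0521 s:
  obj    pos=(+1.708,-0.437) vel=(+3.150,-1.005) ωy=+42.38

Key-timestep trajectory:
   step    t(s)  obj.x    obj.z    obj.vx   obj.vz 
     85  0.2607   +0.153  +0.059  +0.781  -0.249
    171  0.5245   +0.463  -0.040  +1.570  -0.501
    257  0.7883   +0.981  -0.205  +2.360  -0.753


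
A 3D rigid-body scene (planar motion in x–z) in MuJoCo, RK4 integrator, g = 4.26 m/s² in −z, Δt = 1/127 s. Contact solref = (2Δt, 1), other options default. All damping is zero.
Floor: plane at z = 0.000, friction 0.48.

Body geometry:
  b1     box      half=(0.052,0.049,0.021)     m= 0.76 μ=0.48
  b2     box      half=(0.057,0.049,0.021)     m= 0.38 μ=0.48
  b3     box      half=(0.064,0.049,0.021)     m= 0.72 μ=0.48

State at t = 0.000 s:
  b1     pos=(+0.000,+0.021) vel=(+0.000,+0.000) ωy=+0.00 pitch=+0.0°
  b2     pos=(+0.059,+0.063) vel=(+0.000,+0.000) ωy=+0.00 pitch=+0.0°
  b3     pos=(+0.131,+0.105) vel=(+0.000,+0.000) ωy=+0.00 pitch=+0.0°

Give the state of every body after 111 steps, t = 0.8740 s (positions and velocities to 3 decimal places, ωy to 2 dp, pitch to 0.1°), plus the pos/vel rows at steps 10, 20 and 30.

State at t = 0.8740 s:
  b1     pos=(+0.000,+0.021) vel=(+0.000,+0.000) ωy=+0.00 pitch=+0.0°
  b2     pos=(+0.070,+0.053) vel=(+0.000,+0.000) ωy=-0.01 pitch=+41.1°
  b3     pos=(+0.144,+0.054) vel=(+0.000,+0.000) ωy=+0.00 pitch=+34.9°

Key-timestep trajectory:
   step    t(s)  b1.x    b1.z    b1.vx   b1.vz   b2.x    b2.z    b2.vx   b2.vz   b3.x    b3.z    b3.vx   b3.vz 
     10  0.0787   +0.000  +0.021  +0.000  +0.001   +0.061  +0.062  +0.058  -0.025   +0.133  +0.096  +0.061  -0.220
     20  0.1575   +0.000  +0.021  +0.000  +0.000   +0.067  +0.058  +0.091  -0.086   +0.141  +0.070  +0.129  -0.472
     30  0.2362   +0.000  +0.021  -0.001  +0.002   +0.071  +0.053  -0.027  +0.028   +0.144  +0.053  -0.020  +0.060


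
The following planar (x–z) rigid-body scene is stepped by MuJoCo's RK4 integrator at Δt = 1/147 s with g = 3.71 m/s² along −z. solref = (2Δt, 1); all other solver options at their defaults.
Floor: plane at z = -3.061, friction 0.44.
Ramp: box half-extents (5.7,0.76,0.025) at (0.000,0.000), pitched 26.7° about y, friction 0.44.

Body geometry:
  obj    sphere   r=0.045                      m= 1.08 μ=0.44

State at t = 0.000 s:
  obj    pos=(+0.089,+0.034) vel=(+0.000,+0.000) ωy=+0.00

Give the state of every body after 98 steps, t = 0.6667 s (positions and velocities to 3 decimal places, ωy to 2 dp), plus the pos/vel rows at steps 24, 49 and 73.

State at t = 0.6667 s:
  obj    pos=(+0.325,-0.085) vel=(+0.709,-0.357) ωy=+17.63

Key-timestep trajectory:
   step    t(s)  obj.x    obj.z    obj.vx   obj.vz 
     24  0.1633   +0.103  +0.026  +0.174  -0.087
     49  0.3333   +0.148  +0.004  +0.355  -0.178
     73  0.4966   +0.220  -0.032  +0.528  -0.266


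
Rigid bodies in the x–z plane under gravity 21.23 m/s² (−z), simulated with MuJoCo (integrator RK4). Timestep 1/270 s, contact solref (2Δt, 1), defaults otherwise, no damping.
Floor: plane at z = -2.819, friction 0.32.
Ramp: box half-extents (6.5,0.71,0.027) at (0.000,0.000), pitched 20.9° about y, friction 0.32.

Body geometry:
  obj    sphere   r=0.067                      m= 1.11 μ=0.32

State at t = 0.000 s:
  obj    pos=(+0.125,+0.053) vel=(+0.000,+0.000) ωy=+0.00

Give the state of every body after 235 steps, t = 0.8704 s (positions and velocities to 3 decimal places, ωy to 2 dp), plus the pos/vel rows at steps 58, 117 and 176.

State at t = 0.8704 s:
  obj    pos=(+2.039,-0.678) vel=(+4.399,-1.680) ωy=+70.27

Key-timestep trajectory:
   step    t(s)  obj.x    obj.z    obj.vx   obj.vz 
     58  0.2148   +0.242  +0.008  +1.086  -0.415
    117  0.4333   +0.600  -0.128  +2.190  -0.836
    176  0.6519   +1.199  -0.357  +3.294  -1.258


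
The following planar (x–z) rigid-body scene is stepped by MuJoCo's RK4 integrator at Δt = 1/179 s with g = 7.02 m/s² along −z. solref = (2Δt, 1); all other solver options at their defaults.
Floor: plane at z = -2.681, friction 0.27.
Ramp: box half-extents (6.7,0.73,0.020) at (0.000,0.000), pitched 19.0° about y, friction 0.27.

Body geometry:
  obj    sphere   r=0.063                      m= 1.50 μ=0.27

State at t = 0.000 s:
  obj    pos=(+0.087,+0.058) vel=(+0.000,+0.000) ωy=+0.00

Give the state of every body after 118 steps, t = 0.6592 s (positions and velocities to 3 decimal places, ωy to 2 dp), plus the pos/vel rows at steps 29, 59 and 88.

State at t = 0.6592 s:
  obj    pos=(+0.422,-0.058) vel=(+1.018,-0.350) ωy=+17.08

Key-timestep trajectory:
   step    t(s)  obj.x    obj.z    obj.vx   obj.vz 
     29  0.1620   +0.107  +0.051  +0.250  -0.086
     59  0.3296   +0.171  +0.029  +0.509  -0.175
     88  0.4916   +0.274  -0.006  +0.759  -0.261


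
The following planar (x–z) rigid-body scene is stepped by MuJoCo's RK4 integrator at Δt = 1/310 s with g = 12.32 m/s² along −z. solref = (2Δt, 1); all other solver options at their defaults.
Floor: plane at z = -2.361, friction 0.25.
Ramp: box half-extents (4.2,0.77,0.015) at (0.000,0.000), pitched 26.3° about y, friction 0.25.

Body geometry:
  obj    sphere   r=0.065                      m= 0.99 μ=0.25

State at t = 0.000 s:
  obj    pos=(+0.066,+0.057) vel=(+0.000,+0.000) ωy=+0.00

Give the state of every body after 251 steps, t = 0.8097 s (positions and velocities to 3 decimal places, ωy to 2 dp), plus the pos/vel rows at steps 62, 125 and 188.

State at t = 0.8097 s:
  obj    pos=(+1.212,-0.510) vel=(+2.830,-1.399) ωy=+48.56

Key-timestep trajectory:
   step    t(s)  obj.x    obj.z    obj.vx   obj.vz 
     62  0.2000   +0.136  +0.022  +0.699  -0.346
    125  0.4032   +0.350  -0.084  +1.410  -0.697
    188  0.6065   +0.709  -0.261  +2.120  -1.048


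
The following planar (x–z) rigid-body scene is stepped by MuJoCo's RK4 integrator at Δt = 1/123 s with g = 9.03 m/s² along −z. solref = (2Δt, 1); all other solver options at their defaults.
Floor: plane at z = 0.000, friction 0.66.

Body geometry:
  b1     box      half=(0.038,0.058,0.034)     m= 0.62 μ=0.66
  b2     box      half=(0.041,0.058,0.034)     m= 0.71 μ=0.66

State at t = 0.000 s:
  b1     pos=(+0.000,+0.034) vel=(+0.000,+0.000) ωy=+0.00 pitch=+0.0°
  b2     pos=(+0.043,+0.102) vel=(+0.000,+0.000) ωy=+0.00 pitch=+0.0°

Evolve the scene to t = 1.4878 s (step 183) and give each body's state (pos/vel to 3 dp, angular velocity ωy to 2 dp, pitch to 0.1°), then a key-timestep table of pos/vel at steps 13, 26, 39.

State at t = 1.4878 s:
  b1     pos=(+0.000,+0.034) vel=(+0.000,+0.000) ωy=+0.00 pitch=+0.0°
  b2     pos=(+0.085,+0.041) vel=(+0.000,+0.000) ωy=+0.00 pitch=+90.0°

Key-timestep trajectory:
   step    t(s)  b1.x    b1.z    b1.vx   b1.vz   b2.x    b2.z    b2.vx   b2.vz 
     13  0.1057   +0.000  +0.034  +0.000  +0.001   +0.048  +0.101  +0.096  -0.026
     26  0.2114   +0.000  +0.034  +0.000  +0.000   +0.066  +0.088  +0.240  -0.294
     39  0.3171   +0.000  +0.034  +0.000  +0.000   +0.086  +0.038  -0.030  +0.092


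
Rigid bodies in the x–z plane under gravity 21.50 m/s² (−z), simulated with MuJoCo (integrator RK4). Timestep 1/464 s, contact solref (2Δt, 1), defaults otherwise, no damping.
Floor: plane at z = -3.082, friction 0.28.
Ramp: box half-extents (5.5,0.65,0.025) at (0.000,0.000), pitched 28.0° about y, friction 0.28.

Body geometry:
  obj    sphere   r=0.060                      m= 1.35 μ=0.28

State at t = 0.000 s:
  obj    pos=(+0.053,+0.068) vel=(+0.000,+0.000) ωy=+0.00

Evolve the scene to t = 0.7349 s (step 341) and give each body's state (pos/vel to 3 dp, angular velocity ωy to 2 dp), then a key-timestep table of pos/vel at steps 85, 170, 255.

State at t = 0.7349 s:
  obj    pos=(+1.772,-0.846) vel=(+4.678,-2.488) ωy=+88.30

Key-timestep trajectory:
   step    t(s)  obj.x    obj.z    obj.vx   obj.vz 
     85  0.1832   +0.160  +0.011  +1.166  -0.620
    170  0.3664   +0.480  -0.159  +2.332  -1.240
    255  0.5496   +1.014  -0.443  +3.499  -1.860


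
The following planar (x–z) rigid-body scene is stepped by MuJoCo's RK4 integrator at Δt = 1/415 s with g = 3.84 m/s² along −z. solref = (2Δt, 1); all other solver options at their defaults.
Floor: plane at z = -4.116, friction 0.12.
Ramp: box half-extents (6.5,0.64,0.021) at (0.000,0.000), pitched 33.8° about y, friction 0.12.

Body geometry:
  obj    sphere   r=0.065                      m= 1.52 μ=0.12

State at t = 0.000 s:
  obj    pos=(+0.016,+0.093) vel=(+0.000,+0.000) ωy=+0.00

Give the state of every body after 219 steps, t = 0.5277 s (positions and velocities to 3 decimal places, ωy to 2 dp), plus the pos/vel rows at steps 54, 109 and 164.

State at t = 0.5277 s:
  obj    pos=(+0.219,-0.043) vel=(+0.769,-0.514) ωy=+7.78

Key-timestep trajectory:
   step    t(s)  obj.x    obj.z    obj.vx   obj.vz 
     54  0.1301   +0.028  +0.085  +0.190  -0.125
    109  0.2627   +0.066  +0.059  +0.384  -0.254
    164  0.3952   +0.130  +0.017  +0.574  -0.388


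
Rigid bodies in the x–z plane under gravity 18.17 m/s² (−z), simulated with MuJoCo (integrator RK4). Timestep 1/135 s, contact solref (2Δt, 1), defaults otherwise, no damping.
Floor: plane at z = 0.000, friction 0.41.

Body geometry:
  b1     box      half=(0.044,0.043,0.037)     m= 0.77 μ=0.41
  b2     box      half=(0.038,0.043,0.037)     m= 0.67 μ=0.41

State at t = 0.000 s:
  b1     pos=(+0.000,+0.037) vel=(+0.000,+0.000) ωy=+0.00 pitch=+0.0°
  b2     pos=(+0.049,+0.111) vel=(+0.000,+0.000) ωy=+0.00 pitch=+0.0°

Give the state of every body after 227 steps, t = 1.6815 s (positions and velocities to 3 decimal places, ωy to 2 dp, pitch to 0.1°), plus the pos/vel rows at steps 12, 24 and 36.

State at t = 1.6815 s:
  b1     pos=(+0.000,+0.037) vel=(+0.000,+0.000) ωy=+0.00 pitch=+0.0°
  b2     pos=(+0.095,+0.038) vel=(+0.000,+0.000) ωy=+0.00 pitch=+90.0°

Key-timestep trajectory:
   step    t(s)  b1.x    b1.z    b1.vx   b1.vz   b2.x    b2.z    b2.vx   b2.vz 
     12  0.0889   +0.000  +0.037  -0.001  +0.001   +0.056  +0.109  +0.174  -0.051
     24  0.1778   +0.000  +0.037  +0.000  +0.000   +0.083  +0.081  +0.377  -0.867
     36  0.2667   +0.000  +0.037  +0.000  +0.000   +0.096  +0.036  -0.036  +0.093


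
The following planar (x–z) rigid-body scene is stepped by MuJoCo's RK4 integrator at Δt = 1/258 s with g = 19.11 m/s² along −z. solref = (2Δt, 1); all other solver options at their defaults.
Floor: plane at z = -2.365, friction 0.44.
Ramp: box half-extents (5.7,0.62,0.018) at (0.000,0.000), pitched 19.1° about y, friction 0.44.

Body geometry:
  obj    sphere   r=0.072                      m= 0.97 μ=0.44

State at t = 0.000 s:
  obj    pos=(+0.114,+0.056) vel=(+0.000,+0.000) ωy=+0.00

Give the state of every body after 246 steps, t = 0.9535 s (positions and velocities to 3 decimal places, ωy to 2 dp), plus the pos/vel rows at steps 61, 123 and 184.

State at t = 0.9535 s:
  obj    pos=(+2.033,-0.609) vel=(+4.024,-1.394) ωy=+59.14

Key-timestep trajectory:
   step    t(s)  obj.x    obj.z    obj.vx   obj.vz 
     61  0.2364   +0.232  +0.015  +0.998  -0.346
    123  0.4767   +0.594  -0.110  +2.012  -0.697
    184  0.7132   +1.187  -0.316  +3.010  -1.042


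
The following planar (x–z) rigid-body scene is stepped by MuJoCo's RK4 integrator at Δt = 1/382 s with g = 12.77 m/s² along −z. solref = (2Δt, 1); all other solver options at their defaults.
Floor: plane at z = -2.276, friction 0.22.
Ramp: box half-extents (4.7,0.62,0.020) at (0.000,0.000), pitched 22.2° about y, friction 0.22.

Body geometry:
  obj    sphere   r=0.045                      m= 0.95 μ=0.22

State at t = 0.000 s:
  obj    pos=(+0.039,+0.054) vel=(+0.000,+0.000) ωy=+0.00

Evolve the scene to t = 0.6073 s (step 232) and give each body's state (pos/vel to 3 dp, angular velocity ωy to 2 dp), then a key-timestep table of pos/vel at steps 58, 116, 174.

State at t = 0.6073 s:
  obj    pos=(+0.628,-0.186) vel=(+1.938,-0.791) ωy=+46.51

Key-timestep trajectory:
   step    t(s)  obj.x    obj.z    obj.vx   obj.vz 
     58  0.1518   +0.076  +0.039  +0.485  -0.198
    116  0.3037   +0.186  -0.006  +0.969  -0.395
    174  0.4555   +0.370  -0.081  +1.454  -0.593


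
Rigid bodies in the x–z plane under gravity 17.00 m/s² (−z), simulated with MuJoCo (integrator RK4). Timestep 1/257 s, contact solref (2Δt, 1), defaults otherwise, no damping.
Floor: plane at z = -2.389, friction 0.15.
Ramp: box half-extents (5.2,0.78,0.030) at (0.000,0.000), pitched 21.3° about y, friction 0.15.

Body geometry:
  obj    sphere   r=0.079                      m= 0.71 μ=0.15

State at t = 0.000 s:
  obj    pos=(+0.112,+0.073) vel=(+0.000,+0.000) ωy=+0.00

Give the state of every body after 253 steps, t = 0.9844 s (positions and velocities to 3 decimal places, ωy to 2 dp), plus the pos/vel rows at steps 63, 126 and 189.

State at t = 0.9844 s:
  obj    pos=(+2.104,-0.703) vel=(+4.046,-1.577) ωy=+54.95

Key-timestep trajectory:
   step    t(s)  obj.x    obj.z    obj.vx   obj.vz 
     63  0.2451   +0.236  +0.025  +1.008  -0.393
    126  0.4903   +0.606  -0.119  +2.015  -0.786
    189  0.7354   +1.224  -0.360  +3.023  -1.178


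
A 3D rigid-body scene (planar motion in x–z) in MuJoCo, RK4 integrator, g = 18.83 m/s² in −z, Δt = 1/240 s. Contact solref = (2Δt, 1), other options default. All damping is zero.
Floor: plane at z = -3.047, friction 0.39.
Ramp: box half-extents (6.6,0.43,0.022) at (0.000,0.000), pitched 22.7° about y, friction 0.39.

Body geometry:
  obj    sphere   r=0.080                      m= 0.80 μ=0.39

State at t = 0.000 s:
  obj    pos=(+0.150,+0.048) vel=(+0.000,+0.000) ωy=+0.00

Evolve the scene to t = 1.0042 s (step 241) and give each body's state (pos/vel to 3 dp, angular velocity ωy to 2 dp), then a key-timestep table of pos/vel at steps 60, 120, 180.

State at t = 1.0042 s:
  obj    pos=(+2.564,-0.962) vel=(+4.808,-2.011) ωy=+65.14

Key-timestep trajectory:
   step    t(s)  obj.x    obj.z    obj.vx   obj.vz 
     60  0.2500   +0.300  -0.015  +1.197  -0.501
    120  0.5000   +0.749  -0.203  +2.394  -1.002
    180  0.7500   +1.497  -0.516  +3.591  -1.502


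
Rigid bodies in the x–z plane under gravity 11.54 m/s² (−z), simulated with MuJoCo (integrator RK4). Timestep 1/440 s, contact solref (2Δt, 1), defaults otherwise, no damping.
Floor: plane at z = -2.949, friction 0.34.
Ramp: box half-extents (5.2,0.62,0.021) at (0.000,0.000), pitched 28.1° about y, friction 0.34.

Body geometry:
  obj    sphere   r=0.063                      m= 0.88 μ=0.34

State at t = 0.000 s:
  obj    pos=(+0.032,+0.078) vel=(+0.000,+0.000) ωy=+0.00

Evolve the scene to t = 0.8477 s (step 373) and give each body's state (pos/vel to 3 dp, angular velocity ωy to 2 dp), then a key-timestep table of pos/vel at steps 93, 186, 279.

State at t = 0.8477 s:
  obj    pos=(+1.263,-0.579) vel=(+2.903,-1.550) ωy=+52.24

Key-timestep trajectory:
   step    t(s)  obj.x    obj.z    obj.vx   obj.vz 
     93  0.2114   +0.109  +0.037  +0.724  -0.387
    186  0.4227   +0.338  -0.085  +1.448  -0.773
    279  0.6341   +0.721  -0.290  +2.172  -1.160


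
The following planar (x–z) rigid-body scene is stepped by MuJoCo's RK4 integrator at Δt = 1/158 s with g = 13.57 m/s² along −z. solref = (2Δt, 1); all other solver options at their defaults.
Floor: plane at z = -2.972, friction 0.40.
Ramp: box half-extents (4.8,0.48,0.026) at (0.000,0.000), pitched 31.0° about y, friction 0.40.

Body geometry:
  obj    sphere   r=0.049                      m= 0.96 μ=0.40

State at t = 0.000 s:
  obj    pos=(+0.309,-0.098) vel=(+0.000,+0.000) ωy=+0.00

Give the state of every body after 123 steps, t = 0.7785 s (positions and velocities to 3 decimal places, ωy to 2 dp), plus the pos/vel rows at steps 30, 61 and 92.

State at t = 0.7785 s:
  obj    pos=(+1.606,-0.877) vel=(+3.331,-2.002) ωy=+79.29

Key-timestep trajectory:
   step    t(s)  obj.x    obj.z    obj.vx   obj.vz 
     30  0.1899   +0.386  -0.145  +0.813  -0.488
     61  0.3861   +0.628  -0.290  +1.652  -0.993
     92  0.5823   +1.034  -0.534  +2.492  -1.497


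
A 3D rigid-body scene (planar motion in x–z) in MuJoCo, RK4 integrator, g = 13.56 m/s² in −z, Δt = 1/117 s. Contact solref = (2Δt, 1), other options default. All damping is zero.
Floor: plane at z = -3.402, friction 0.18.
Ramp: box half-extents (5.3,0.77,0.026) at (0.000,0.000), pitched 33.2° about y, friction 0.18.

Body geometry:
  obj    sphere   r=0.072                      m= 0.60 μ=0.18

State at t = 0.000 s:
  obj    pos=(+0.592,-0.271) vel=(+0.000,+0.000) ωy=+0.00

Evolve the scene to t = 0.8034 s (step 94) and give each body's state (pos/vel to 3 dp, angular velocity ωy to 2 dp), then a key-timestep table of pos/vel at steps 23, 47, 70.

State at t = 0.8034 s:
  obj    pos=(+2.047,-1.222) vel=(+3.628,-2.349) ωy=+56.98

Key-timestep trajectory:
   step    t(s)  obj.x    obj.z    obj.vx   obj.vz 
     23  0.1966   +0.679  -0.328  +0.891  -0.570
     47  0.4017   +0.956  -0.509  +1.817  -1.169
     70  0.5983   +1.399  -0.799  +2.701  -1.753


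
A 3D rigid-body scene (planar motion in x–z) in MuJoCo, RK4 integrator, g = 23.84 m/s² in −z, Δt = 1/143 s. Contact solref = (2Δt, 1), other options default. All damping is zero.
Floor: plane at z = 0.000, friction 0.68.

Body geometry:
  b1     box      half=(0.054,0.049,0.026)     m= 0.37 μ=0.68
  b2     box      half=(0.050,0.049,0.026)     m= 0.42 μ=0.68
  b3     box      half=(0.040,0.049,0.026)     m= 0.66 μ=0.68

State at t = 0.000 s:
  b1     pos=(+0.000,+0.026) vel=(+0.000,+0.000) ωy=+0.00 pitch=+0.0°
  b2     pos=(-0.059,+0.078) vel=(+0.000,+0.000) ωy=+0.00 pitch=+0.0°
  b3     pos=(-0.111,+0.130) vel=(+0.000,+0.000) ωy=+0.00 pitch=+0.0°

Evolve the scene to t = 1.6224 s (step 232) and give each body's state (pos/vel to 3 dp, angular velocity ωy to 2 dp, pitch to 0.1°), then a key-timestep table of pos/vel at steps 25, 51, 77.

State at t = 1.6224 s:
  b1     pos=(+0.000,+0.026) vel=(+0.000,+0.000) ωy=+0.00 pitch=+0.0°
  b2     pos=(-0.103,+0.050) vel=(+0.000,+0.000) ωy=+0.00 pitch=-90.0°
  b3     pos=(-0.192,+0.040) vel=(+0.000,+0.000) ωy=+0.00 pitch=-90.0°

Key-timestep trajectory:
   step    t(s)  b1.x    b1.z    b1.vx   b1.vz   b2.x    b2.z    b2.vx   b2.vz   b3.x    b3.z    b3.vx   b3.vz 
     25  0.1748   +0.000  +0.026  +0.000  +0.000   -0.111  +0.051  -0.394  +0.194   -0.189  +0.042  -0.535  -0.207
     51  0.3566   +0.000  +0.026  +0.000  +0.000   -0.126  +0.056  +0.191  -0.006   -0.192  +0.039  +0.248  -0.139
     77  0.5385   +0.000  +0.026  +0.000  +0.000   -0.101  +0.051  -0.274  -0.123   -0.192  +0.040  +0.000  +0.000


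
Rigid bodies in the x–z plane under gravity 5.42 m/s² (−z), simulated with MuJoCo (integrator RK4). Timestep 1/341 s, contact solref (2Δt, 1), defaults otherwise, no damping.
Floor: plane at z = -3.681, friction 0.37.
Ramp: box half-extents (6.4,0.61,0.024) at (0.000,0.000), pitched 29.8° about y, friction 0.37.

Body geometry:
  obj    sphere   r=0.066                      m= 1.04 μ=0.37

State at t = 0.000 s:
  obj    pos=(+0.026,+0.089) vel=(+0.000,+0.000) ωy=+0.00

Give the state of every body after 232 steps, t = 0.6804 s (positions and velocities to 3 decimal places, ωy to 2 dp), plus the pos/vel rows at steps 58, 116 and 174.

State at t = 0.6804 s:
  obj    pos=(+0.412,-0.132) vel=(+1.136,-0.651) ωy=+19.83

Key-timestep trajectory:
   step    t(s)  obj.x    obj.z    obj.vx   obj.vz 
     58  0.1701   +0.050  +0.075  +0.284  -0.163
    116  0.3402   +0.123  +0.034  +0.568  -0.325
    174  0.5103   +0.243  -0.036  +0.852  -0.488


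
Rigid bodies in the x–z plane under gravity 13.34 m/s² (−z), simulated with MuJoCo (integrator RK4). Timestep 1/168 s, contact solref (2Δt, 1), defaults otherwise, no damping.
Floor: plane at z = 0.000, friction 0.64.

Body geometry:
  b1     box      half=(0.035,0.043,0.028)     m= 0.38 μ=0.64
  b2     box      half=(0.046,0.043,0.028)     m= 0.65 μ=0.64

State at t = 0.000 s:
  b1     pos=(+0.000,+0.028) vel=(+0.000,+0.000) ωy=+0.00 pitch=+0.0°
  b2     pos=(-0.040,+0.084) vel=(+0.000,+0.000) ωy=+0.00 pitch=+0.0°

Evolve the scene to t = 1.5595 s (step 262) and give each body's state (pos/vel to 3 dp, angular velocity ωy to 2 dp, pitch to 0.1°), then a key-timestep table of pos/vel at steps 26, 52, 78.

State at t = 1.5595 s:
  b1     pos=(+0.000,+0.028) vel=(+0.000,+0.000) ωy=+0.00 pitch=+0.0°
  b2     pos=(-0.157,+0.028) vel=(+0.000,+0.000) ωy=+0.00 pitch=+180.0°

Key-timestep trajectory:
   step    t(s)  b1.x    b1.z    b1.vx   b1.vz   b2.x    b2.z    b2.vx   b2.vz 
     26  0.1548   +0.000  +0.028  +0.001  +0.000   -0.056  +0.075  -0.235  -0.248
     52  0.3095   +0.000  +0.028  +0.000  +0.000   -0.103  +0.053  -0.186  +0.025
     78  0.4643   +0.000  +0.028  +0.000  +0.000   -0.137  +0.046  -0.367  -0.213


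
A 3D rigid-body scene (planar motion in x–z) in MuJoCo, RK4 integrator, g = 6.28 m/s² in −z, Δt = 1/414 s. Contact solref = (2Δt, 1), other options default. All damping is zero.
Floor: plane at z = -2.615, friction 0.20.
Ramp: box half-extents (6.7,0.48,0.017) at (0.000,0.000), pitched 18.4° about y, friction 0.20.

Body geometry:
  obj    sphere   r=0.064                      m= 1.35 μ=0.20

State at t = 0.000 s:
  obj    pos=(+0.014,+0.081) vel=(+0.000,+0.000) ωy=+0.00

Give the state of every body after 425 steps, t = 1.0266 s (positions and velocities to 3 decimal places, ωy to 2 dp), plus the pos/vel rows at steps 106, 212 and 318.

State at t = 1.0266 s:
  obj    pos=(+0.722,-0.155) vel=(+1.379,-0.459) ωy=+22.71

Key-timestep trajectory:
   step    t(s)  obj.x    obj.z    obj.vx   obj.vz 
    106  0.2560   +0.058  +0.066  +0.344  -0.114
    212  0.5121   +0.190  +0.022  +0.688  -0.229
    318  0.7681   +0.410  -0.051  +1.032  -0.343


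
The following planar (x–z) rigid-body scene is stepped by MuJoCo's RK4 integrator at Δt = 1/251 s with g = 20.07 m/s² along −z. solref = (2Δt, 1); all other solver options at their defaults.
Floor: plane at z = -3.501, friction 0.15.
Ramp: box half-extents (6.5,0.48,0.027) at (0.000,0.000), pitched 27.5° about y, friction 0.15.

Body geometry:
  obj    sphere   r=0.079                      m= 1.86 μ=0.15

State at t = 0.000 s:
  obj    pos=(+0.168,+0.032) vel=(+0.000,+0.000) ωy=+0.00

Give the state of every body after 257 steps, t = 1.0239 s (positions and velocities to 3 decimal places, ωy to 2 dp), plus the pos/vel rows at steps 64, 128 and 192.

State at t = 1.0239 s:
  obj    pos=(+3.246,-1.570) vel=(+6.012,-3.130) ωy=+85.77

Key-timestep trajectory:
   step    t(s)  obj.x    obj.z    obj.vx   obj.vz 
     64  0.2550   +0.359  -0.067  +1.498  -0.780
    128  0.5100   +0.932  -0.366  +2.995  -1.559
    192  0.7649   +1.886  -0.862  +4.492  -2.338


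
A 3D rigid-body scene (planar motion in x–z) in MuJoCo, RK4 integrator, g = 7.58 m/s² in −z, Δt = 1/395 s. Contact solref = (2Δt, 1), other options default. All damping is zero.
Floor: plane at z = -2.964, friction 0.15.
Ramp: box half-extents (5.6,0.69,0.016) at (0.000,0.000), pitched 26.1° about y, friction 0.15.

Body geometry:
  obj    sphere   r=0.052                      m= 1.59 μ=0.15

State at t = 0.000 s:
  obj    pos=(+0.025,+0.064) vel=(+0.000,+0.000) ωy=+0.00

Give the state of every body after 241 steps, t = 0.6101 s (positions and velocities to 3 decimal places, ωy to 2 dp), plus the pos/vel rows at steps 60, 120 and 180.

State at t = 0.6101 s:
  obj    pos=(+0.423,-0.132) vel=(+1.305,-0.639) ωy=+27.94

Key-timestep trajectory:
   step    t(s)  obj.x    obj.z    obj.vx   obj.vz 
     60  0.1519   +0.050  +0.051  +0.325  -0.159
    120  0.3038   +0.124  +0.015  +0.650  -0.318
    180  0.4557   +0.247  -0.045  +0.975  -0.478


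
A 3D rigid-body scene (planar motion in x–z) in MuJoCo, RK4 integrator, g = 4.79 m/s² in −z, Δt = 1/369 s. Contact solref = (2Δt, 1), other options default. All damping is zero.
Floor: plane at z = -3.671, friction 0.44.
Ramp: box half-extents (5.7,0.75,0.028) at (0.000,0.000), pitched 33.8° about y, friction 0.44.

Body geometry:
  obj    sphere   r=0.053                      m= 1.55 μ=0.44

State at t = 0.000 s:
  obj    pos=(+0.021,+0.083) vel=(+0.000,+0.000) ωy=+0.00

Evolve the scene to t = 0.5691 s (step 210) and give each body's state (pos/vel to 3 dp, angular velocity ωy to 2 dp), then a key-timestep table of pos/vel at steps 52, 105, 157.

State at t = 0.5691 s:
  obj    pos=(+0.277,-0.088) vel=(+0.900,-0.603) ωy=+20.43

Key-timestep trajectory:
   step    t(s)  obj.x    obj.z    obj.vx   obj.vz 
     52  0.1409   +0.037  +0.073  +0.223  -0.149
    105  0.2846   +0.085  +0.040  +0.450  -0.301
    157  0.4255   +0.164  -0.013  +0.673  -0.451


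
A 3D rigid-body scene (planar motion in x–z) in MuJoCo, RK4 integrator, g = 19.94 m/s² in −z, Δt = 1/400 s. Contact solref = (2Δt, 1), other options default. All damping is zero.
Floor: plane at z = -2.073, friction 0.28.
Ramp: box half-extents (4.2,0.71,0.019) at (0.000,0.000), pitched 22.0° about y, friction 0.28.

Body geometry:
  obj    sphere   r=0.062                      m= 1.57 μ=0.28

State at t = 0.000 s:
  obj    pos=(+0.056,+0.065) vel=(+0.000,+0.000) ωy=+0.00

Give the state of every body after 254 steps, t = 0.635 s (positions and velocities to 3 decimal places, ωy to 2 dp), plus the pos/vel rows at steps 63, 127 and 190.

State at t = 0.635 s:
  obj    pos=(+1.053,-0.338) vel=(+3.141,-1.269) ωy=+54.64

Key-timestep trajectory:
   step    t(s)  obj.x    obj.z    obj.vx   obj.vz 
     63  0.1575   +0.117  +0.040  +0.779  -0.315
    127  0.3175   +0.305  -0.036  +1.571  -0.635
    190  0.4750   +0.614  -0.161  +2.350  -0.949


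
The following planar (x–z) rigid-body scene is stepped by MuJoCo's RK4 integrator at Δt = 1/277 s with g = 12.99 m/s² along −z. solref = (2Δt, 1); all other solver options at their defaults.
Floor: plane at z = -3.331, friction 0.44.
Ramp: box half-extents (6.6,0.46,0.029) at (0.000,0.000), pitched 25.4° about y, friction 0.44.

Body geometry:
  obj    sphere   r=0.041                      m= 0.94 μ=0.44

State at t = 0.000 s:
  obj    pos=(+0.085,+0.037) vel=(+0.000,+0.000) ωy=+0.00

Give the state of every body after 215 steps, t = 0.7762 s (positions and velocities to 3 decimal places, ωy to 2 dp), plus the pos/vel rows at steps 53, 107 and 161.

State at t = 0.7762 s:
  obj    pos=(+1.168,-0.477) vel=(+2.791,-1.325) ωy=+75.33

Key-timestep trajectory:
   step    t(s)  obj.x    obj.z    obj.vx   obj.vz 
     53  0.1913   +0.151  +0.006  +0.688  -0.327
    107  0.3863   +0.353  -0.090  +1.389  -0.659
    161  0.5812   +0.692  -0.251  +2.090  -0.992


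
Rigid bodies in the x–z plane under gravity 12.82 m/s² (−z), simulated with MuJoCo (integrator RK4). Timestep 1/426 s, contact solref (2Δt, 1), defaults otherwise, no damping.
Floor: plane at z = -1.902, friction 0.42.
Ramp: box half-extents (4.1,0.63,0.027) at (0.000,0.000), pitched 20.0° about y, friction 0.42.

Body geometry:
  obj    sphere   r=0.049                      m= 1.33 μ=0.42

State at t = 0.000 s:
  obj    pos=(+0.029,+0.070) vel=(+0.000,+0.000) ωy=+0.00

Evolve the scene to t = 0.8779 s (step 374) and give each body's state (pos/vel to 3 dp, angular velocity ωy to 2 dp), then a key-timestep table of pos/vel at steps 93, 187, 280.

State at t = 0.8779 s:
  obj    pos=(+1.163,-0.343) vel=(+2.584,-0.940) ωy=+56.11

Key-timestep trajectory:
   step    t(s)  obj.x    obj.z    obj.vx   obj.vz 
     93  0.2183   +0.099  +0.045  +0.643  -0.234
    187  0.4390   +0.313  -0.033  +1.292  -0.470
    280  0.6573   +0.665  -0.161  +1.934  -0.704


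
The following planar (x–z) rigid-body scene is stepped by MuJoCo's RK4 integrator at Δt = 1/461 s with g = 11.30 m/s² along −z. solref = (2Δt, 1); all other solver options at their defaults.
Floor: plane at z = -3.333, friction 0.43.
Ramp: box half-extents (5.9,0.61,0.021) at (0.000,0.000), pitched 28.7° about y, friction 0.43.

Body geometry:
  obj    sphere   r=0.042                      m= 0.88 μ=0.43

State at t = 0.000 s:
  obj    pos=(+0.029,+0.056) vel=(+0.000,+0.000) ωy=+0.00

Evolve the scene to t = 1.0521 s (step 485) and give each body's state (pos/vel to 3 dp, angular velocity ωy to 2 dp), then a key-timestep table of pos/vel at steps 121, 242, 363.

State at t = 1.0521 s:
  obj    pos=(+1.911,-0.974) vel=(+3.577,-1.958) ωy=+97.09

Key-timestep trajectory:
   step    t(s)  obj.x    obj.z    obj.vx   obj.vz 
    121  0.2625   +0.146  -0.008  +0.892  -0.489
    242  0.5249   +0.497  -0.201  +1.785  -0.977
    363  0.7874   +1.083  -0.521  +2.677  -1.466


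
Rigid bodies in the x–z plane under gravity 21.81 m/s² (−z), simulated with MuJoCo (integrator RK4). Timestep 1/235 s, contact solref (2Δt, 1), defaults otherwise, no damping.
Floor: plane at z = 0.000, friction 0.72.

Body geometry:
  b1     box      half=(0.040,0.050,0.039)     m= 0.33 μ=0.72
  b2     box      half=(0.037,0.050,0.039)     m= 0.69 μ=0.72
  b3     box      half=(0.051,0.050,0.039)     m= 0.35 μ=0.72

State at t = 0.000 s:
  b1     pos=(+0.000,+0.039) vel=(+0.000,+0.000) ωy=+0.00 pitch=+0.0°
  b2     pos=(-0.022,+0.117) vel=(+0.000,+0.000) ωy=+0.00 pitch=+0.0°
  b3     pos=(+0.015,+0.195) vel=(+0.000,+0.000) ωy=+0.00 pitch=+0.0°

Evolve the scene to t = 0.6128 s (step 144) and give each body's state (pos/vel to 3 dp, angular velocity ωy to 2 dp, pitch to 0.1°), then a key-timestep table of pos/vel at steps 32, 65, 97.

State at t = 0.6128 s:
  b1     pos=(+0.000,+0.039) vel=(+0.000,+0.000) ωy=+0.00 pitch=+0.0°
  b2     pos=(-0.022,+0.117) vel=(+0.000,+0.000) ωy=+0.00 pitch=+0.0°
  b3     pos=(+0.133,+0.039) vel=(+0.000,+0.000) ωy=+0.00 pitch=+180.0°

Key-timestep trajectory:
   step    t(s)  b1.x    b1.z    b1.vx   b1.vz   b2.x    b2.z    b2.vx   b2.vz   b3.x    b3.z    b3.vx   b3.vz 
     32  0.1362   +0.000  +0.039  +0.000  +0.000   -0.022  +0.117  +0.000  +0.000   +0.016  +0.195  +0.017  +0.000
     65  0.2766   +0.000  +0.039  -0.001  +0.000   -0.022  +0.117  -0.001  +0.000   +0.026  +0.193  +0.180  -0.051
     97  0.4128   +0.000  +0.039  -0.002  +0.001   -0.022  +0.117  -0.003  +0.001   +0.080  +0.115  +0.958  -0.651


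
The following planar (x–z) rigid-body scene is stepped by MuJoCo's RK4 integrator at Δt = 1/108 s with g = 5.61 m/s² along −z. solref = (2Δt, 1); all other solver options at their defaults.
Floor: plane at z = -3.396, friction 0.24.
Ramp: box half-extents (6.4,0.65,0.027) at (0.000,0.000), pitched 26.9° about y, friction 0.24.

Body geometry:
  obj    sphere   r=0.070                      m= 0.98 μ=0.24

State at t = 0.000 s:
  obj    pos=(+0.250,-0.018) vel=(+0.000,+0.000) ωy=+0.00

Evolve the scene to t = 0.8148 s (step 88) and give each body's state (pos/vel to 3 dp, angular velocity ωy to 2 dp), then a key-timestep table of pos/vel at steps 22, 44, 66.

State at t = 0.8148 s:
  obj    pos=(+0.787,-0.290) vel=(+1.318,-0.668) ωy=+21.09

Key-timestep trajectory:
   step    t(s)  obj.x    obj.z    obj.vx   obj.vz 
     22  0.2037   +0.284  -0.035  +0.330  -0.167
     44  0.4074   +0.384  -0.086  +0.659  -0.334
     66  0.6111   +0.552  -0.171  +0.988  -0.501


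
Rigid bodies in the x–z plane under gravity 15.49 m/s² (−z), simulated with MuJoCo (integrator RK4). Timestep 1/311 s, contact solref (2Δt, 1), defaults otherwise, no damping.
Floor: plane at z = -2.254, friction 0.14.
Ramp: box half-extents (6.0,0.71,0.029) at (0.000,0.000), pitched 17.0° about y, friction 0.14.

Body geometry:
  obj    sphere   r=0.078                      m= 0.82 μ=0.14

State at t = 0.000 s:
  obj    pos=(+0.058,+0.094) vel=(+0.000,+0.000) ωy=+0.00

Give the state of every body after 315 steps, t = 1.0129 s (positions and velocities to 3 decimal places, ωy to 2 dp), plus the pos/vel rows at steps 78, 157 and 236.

State at t = 1.0129 s:
  obj    pos=(+1.645,-0.391) vel=(+3.133,-0.958) ωy=+42.00

Key-timestep trajectory:
   step    t(s)  obj.x    obj.z    obj.vx   obj.vz 
     78  0.2508   +0.155  +0.064  +0.776  -0.237
    157  0.5048   +0.452  -0.026  +1.562  -0.478
    236  0.7588   +0.949  -0.178  +2.348  -0.718


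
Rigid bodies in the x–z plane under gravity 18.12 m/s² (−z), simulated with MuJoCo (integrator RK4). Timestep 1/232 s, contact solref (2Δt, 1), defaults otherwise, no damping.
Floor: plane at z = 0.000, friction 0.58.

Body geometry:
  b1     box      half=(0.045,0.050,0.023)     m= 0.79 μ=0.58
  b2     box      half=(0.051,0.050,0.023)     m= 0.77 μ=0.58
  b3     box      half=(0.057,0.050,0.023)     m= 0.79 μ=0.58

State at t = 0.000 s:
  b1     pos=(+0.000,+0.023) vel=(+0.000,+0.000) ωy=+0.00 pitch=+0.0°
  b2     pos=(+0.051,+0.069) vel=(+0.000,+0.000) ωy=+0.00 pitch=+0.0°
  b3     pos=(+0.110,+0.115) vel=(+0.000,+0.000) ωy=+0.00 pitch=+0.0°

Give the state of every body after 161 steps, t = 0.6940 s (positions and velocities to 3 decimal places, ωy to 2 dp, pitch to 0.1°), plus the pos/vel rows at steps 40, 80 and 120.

State at t = 0.6940 s:
  b1     pos=(-0.001,+0.023) vel=(-0.001,+0.000) ωy=+0.00 pitch=+0.0°
  b2     pos=(+0.067,+0.054) vel=(+0.000,+0.000) ωy=-0.02 pitch=+52.7°
  b3     pos=(+0.140,+0.054) vel=(+0.000,+0.000) ωy=-0.01 pitch=+39.8°

Key-timestep trajectory:
   step    t(s)  b1.x    b1.z    b1.vx   b1.vz   b2.x    b2.z    b2.vx   b2.vz   b3.x    b3.z    b3.vx   b3.vz 
     40  0.1724   +0.000  +0.023  +0.000  +0.000   +0.070  +0.055  -0.072  -0.007   +0.141  +0.055  -0.043  -0.016
     80  0.3448   +0.000  +0.023  -0.001  +0.000   +0.067  +0.055  +0.000  +0.000   +0.140  +0.054  +0.000  +0.000
    120  0.5172   +0.000  +0.023  -0.001  +0.000   +0.067  +0.055  +0.000  +0.000   +0.140  +0.054  +0.000  +0.000


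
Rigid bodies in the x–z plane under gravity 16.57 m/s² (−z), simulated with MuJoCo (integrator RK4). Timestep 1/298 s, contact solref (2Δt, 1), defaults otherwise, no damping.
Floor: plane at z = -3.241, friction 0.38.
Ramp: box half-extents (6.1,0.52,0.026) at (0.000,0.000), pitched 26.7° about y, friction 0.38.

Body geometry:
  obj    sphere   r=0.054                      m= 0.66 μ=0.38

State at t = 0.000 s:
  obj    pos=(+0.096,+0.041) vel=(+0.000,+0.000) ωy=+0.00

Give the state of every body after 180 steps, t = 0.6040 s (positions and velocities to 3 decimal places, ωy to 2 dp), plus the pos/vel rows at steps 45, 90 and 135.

State at t = 0.6040 s:
  obj    pos=(+0.963,-0.395) vel=(+2.870,-1.443) ωy=+59.47

Key-timestep trajectory:
   step    t(s)  obj.x    obj.z    obj.vx   obj.vz 
     45  0.1510   +0.150  +0.014  +0.718  -0.361
     90  0.3020   +0.313  -0.068  +1.435  -0.722
    135  0.4530   +0.584  -0.204  +2.152  -1.083


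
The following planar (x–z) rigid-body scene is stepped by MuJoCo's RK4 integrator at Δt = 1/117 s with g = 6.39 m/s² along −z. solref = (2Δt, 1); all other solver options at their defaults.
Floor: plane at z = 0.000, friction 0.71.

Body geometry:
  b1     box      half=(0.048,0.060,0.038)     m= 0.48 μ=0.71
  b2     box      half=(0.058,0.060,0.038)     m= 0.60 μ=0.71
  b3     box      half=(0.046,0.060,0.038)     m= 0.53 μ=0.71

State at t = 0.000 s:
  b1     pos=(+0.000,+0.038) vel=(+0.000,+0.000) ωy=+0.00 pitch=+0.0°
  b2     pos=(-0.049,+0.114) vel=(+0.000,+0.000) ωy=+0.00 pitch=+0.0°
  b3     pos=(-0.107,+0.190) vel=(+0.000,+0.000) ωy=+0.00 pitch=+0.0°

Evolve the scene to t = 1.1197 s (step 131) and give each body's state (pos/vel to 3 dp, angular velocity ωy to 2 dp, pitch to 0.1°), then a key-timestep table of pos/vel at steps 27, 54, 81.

State at t = 1.1197 s:
  b1     pos=(+0.000,+0.038) vel=(+0.000,+0.000) ωy=+0.00 pitch=+0.0°
  b2     pos=(-0.099,+0.058) vel=(+0.000,+0.000) ωy=+0.00 pitch=-90.0°
  b3     pos=(-0.309,+0.038) vel=(+0.000,+0.000) ωy=+0.00 pitch=+180.0°

Key-timestep trajectory:
   step    t(s)  b1.x    b1.z    b1.vx   b1.vz   b2.x    b2.z    b2.vx   b2.vz   b3.x    b3.z    b3.vx   b3.vz 
     27  0.2308   +0.000  +0.038  +0.001  +0.000   -0.070  +0.107  -0.194  -0.132   -0.161  +0.138  -0.401  -0.661
     54  0.4615   +0.000  +0.038  +0.000  +0.000   -0.112  +0.064  -0.039  +0.022   -0.247  +0.058  -0.180  +0.054
     81  0.6923   +0.000  +0.038  +0.000  +0.000   -0.097  +0.060  -0.051  -0.023   -0.283  +0.056  -0.223  -0.077
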